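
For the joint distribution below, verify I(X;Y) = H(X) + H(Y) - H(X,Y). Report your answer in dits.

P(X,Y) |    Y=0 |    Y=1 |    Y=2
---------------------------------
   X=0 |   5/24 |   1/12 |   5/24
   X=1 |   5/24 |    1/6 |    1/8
I(X;Y) = 0.0107 dits

Mutual information has multiple equivalent forms:
- I(X;Y) = H(X) - H(X|Y)
- I(X;Y) = H(Y) - H(Y|X)
- I(X;Y) = H(X) + H(Y) - H(X,Y)

Computing all quantities:
H(X) = 0.3010, H(Y) = 0.4680, H(X,Y) = 0.7583
H(X|Y) = 0.2903, H(Y|X) = 0.4573

Verification:
H(X) - H(X|Y) = 0.3010 - 0.2903 = 0.0107
H(Y) - H(Y|X) = 0.4680 - 0.4573 = 0.0107
H(X) + H(Y) - H(X,Y) = 0.3010 + 0.4680 - 0.7583 = 0.0107

All forms give I(X;Y) = 0.0107 dits. ✓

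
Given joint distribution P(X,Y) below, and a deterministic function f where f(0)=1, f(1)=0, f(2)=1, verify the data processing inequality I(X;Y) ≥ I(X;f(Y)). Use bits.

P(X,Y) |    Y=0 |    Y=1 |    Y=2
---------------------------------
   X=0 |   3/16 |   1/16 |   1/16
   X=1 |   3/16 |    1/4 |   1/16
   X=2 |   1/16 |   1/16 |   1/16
I(X;Y) = 0.0768, I(X;f(Y)) = 0.0567, inequality holds: 0.0768 ≥ 0.0567

Data Processing Inequality: For any Markov chain X → Y → Z, we have I(X;Y) ≥ I(X;Z).

Here Z = f(Y) is a deterministic function of Y, forming X → Y → Z.

Original I(X;Y) = 0.0768 bits

After applying f:
P(X,Z) where Z=f(Y):
- P(X,Z=0) = P(X,Y=1)
- P(X,Z=1) = P(X,Y=0) + P(X,Y=2)

I(X;Z) = I(X;f(Y)) = 0.0567 bits

Verification: 0.0768 ≥ 0.0567 ✓

Information cannot be created by processing; the function f can only lose information about X.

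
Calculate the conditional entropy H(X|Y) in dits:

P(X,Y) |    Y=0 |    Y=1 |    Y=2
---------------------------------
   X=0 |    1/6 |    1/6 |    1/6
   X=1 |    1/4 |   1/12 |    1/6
0.2912 dits

Using the chain rule: H(X|Y) = H(X,Y) - H(Y)

First, compute H(X,Y) = 0.7592 dits

Marginal P(Y) = (5/12, 1/4, 1/3)
H(Y) = 0.4680 dits

H(X|Y) = H(X,Y) - H(Y) = 0.7592 - 0.4680 = 0.2912 dits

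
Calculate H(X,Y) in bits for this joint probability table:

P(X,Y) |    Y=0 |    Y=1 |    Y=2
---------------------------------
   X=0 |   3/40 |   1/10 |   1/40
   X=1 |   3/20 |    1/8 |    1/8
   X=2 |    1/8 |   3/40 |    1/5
3.0257 bits

Joint entropy is H(X,Y) = -Σ_{x,y} p(x,y) log p(x,y).

Summing over all non-zero entries:
H(X,Y) = -[3/40·log_2(3/40) + 1/10·log_2(1/10) + 1/40·log_2(1/40) + 3/20·log_2(3/20) + 1/8·log_2(1/8) + 1/8·log_2(1/8) + 1/8·log_2(1/8) + 3/40·log_2(3/40) + 1/5·log_2(1/5)]
H(X,Y) = 3.0257 bits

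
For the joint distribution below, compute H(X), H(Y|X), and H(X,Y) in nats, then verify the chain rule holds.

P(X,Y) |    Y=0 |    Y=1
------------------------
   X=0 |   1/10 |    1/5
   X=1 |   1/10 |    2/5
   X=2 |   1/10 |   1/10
H(X,Y) = 1.6094, H(X) = 1.0297, H(Y|X) = 0.5798 (all in nats)

Chain rule: H(X,Y) = H(X) + H(Y|X)

Left side — joint entropy directly:
H(X,Y) = -Σ p(x,y) log p(x,y) = 1.6094 nats

Right side — compute H(Y|X) from the conditional distributions:
P(X) = (3/10, 1/2, 1/5), so H(X) = 1.0297 nats
H(Y|X) = Σ_x P(X=x) · H(Y|X=x):
  P(Y|X=0) = (1/3, 2/3), H(Y|X=0) = 0.6365, weight P(X=0) = 3/10
  P(Y|X=1) = (1/5, 4/5), H(Y|X=1) = 0.5004, weight P(X=1) = 1/2
  P(Y|X=2) = (1/2, 1/2), H(Y|X=2) = 0.6931, weight P(X=2) = 1/5
H(Y|X) = 0.5798 nats

H(X) + H(Y|X) = 1.0297 + 0.5798 = 1.6094 nats

Both sides equal 1.6094 nats. ✓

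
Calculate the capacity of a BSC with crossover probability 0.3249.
0.0904 bits

For a binary symmetric channel (BSC) with error probability p:
Capacity C = 1 - H(p) bits per symbol

where H(p) = -p log₂(p) - (1-p) log₂(1-p) is the binary entropy function.

H(0.3249) = 0.9096 bits
C = 1 - 0.9096 = 0.0904 bits per symbol

This means we can reliably transmit up to 0.0904 bits of information per channel use.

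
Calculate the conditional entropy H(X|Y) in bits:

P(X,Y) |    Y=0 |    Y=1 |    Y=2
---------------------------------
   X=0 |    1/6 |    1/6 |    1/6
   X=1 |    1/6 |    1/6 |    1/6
1.0000 bits

Using the chain rule: H(X|Y) = H(X,Y) - H(Y)

First, compute H(X,Y) = 2.5850 bits

Marginal P(Y) = (1/3, 1/3, 1/3)
H(Y) = 1.5850 bits

H(X|Y) = H(X,Y) - H(Y) = 2.5850 - 1.5850 = 1.0000 bits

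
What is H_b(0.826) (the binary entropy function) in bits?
0.6668 bits

The binary entropy function is:
H(p) = -p log(p) - (1-p) log(1-p)

H(0.826) = -0.826 × log_2(0.826) - 0.174 × log_2(0.174)
H(0.826) = 0.6668 bits

Note: Binary entropy is maximized at p=0.5 (H=1 bit) and minimized at p=0 or p=1 (H=0).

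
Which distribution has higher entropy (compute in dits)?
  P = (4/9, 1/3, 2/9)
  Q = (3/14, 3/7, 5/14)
Q

Computing entropies in dits:
H(P) = 0.4607
H(Q) = 0.4608

Distribution Q has higher entropy.

Intuition: The distribution closer to uniform (more spread out) has higher entropy.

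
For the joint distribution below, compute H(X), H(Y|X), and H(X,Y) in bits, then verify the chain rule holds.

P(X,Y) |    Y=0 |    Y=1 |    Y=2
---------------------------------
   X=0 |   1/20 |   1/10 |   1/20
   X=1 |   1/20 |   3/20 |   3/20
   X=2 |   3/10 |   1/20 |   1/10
H(X,Y) = 2.8710, H(X) = 1.5129, H(Y|X) = 1.3581 (all in bits)

Chain rule: H(X,Y) = H(X) + H(Y|X)

Left side — joint entropy directly:
H(X,Y) = -Σ p(x,y) log p(x,y) = 2.8710 bits

Right side — compute H(Y|X) from the conditional distributions:
P(X) = (1/5, 7/20, 9/20), so H(X) = 1.5129 bits
H(Y|X) = Σ_x P(X=x) · H(Y|X=x):
  P(Y|X=0) = (1/4, 1/2, 1/4), H(Y|X=0) = 1.5000, weight P(X=0) = 1/5
  P(Y|X=1) = (1/7, 3/7, 3/7), H(Y|X=1) = 1.4488, weight P(X=1) = 7/20
  P(Y|X=2) = (2/3, 1/9, 2/9), H(Y|X=2) = 1.2244, weight P(X=2) = 9/20
H(Y|X) = 1.3581 bits

H(X) + H(Y|X) = 1.5129 + 1.3581 = 2.8710 bits

Both sides equal 2.8710 bits. ✓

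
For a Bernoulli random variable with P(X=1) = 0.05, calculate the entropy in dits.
0.0862 dits

The binary entropy function is:
H(p) = -p log(p) - (1-p) log(1-p)

H(0.05) = -0.05 × log_10(0.05) - 0.95 × log_10(0.95)
H(0.05) = 0.0862 dits

Note: Binary entropy is maximized at p=0.5 (H=1 bit) and minimized at p=0 or p=1 (H=0).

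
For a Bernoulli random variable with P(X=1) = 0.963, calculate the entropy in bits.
0.2284 bits

The binary entropy function is:
H(p) = -p log(p) - (1-p) log(1-p)

H(0.963) = -0.963 × log_2(0.963) - 0.037 × log_2(0.037)
H(0.963) = 0.2284 bits

Note: Binary entropy is maximized at p=0.5 (H=1 bit) and minimized at p=0 or p=1 (H=0).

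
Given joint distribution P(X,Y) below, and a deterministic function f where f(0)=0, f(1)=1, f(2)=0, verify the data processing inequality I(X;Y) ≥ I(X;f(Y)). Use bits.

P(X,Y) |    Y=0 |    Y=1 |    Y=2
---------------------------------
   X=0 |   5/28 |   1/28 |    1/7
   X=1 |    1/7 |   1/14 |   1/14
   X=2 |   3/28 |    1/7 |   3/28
I(X;Y) = 0.0745, I(X;f(Y)) = 0.0652, inequality holds: 0.0745 ≥ 0.0652

Data Processing Inequality: For any Markov chain X → Y → Z, we have I(X;Y) ≥ I(X;Z).

Here Z = f(Y) is a deterministic function of Y, forming X → Y → Z.

Original I(X;Y) = 0.0745 bits

After applying f:
P(X,Z) where Z=f(Y):
- P(X,Z=0) = P(X,Y=0) + P(X,Y=2)
- P(X,Z=1) = P(X,Y=1)

I(X;Z) = I(X;f(Y)) = 0.0652 bits

Verification: 0.0745 ≥ 0.0652 ✓

Information cannot be created by processing; the function f can only lose information about X.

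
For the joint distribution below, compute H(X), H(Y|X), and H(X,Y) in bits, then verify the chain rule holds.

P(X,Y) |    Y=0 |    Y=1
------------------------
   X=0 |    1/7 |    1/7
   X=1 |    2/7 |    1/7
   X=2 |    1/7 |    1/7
H(X,Y) = 2.5216, H(X) = 1.5567, H(Y|X) = 0.9650 (all in bits)

Chain rule: H(X,Y) = H(X) + H(Y|X)

Left side — joint entropy directly:
H(X,Y) = -Σ p(x,y) log p(x,y) = 2.5216 bits

Right side — compute H(Y|X) from the conditional distributions:
P(X) = (2/7, 3/7, 2/7), so H(X) = 1.5567 bits
H(Y|X) = Σ_x P(X=x) · H(Y|X=x):
  P(Y|X=0) = (1/2, 1/2), H(Y|X=0) = 1.0000, weight P(X=0) = 2/7
  P(Y|X=1) = (2/3, 1/3), H(Y|X=1) = 0.9183, weight P(X=1) = 3/7
  P(Y|X=2) = (1/2, 1/2), H(Y|X=2) = 1.0000, weight P(X=2) = 2/7
H(Y|X) = 0.9650 bits

H(X) + H(Y|X) = 1.5567 + 0.9650 = 2.5216 bits

Both sides equal 2.5216 bits. ✓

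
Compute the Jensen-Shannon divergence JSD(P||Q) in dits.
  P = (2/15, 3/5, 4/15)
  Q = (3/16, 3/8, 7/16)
0.0112 dits

Jensen-Shannon divergence is:
JSD(P||Q) = 0.5 × D_KL(P||M) + 0.5 × D_KL(Q||M)
where M = 0.5 × (P + Q) is the mixture distribution.

M = 0.5 × (2/15, 3/5, 4/15) + 0.5 × (3/16, 3/8, 7/16) = (0.160417, 0.4875, 0.352083)

D_KL(P||M) = 0.0112 dits
D_KL(Q||M) = 0.0112 dits

JSD(P||Q) = 0.5 × 0.0112 + 0.5 × 0.0112 = 0.0112 dits

Unlike KL divergence, JSD is symmetric and bounded: 0 ≤ JSD ≤ log(2).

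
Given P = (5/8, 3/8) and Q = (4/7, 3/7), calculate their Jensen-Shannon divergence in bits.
0.0022 bits

Jensen-Shannon divergence is:
JSD(P||Q) = 0.5 × D_KL(P||M) + 0.5 × D_KL(Q||M)
where M = 0.5 × (P + Q) is the mixture distribution.

M = 0.5 × (5/8, 3/8) + 0.5 × (4/7, 3/7) = (0.598214, 0.401786)

D_KL(P||M) = 0.0022 bits
D_KL(Q||M) = 0.0021 bits

JSD(P||Q) = 0.5 × 0.0022 + 0.5 × 0.0021 = 0.0022 bits

Unlike KL divergence, JSD is symmetric and bounded: 0 ≤ JSD ≤ log(2).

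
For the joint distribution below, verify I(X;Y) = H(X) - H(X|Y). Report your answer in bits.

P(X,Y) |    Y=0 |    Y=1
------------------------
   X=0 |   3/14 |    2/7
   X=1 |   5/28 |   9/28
I(X;Y) = 0.0039 bits

Mutual information has multiple equivalent forms:
- I(X;Y) = H(X) - H(X|Y)
- I(X;Y) = H(Y) - H(Y|X)
- I(X;Y) = H(X) + H(Y) - H(X,Y)

Computing all quantities:
H(X) = 1.0000, H(Y) = 0.9666, H(X,Y) = 1.9628
H(X|Y) = 0.9961, H(Y|X) = 0.9628

Verification:
H(X) - H(X|Y) = 1.0000 - 0.9961 = 0.0039
H(Y) - H(Y|X) = 0.9666 - 0.9628 = 0.0039
H(X) + H(Y) - H(X,Y) = 1.0000 + 0.9666 - 1.9628 = 0.0039

All forms give I(X;Y) = 0.0039 bits. ✓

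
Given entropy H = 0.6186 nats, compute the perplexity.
1.8563

Perplexity is e^H (or exp(H) for natural log).

H = 0.6186 nats
Perplexity = e^0.6186 = 1.8563

Interpretation: The model's uncertainty is equivalent to choosing uniformly among 1.9 options.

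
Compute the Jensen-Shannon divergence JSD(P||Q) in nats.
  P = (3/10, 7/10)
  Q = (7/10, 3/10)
0.0823 nats

Jensen-Shannon divergence is:
JSD(P||Q) = 0.5 × D_KL(P||M) + 0.5 × D_KL(Q||M)
where M = 0.5 × (P + Q) is the mixture distribution.

M = 0.5 × (3/10, 7/10) + 0.5 × (7/10, 3/10) = (1/2, 1/2)

D_KL(P||M) = 0.0823 nats
D_KL(Q||M) = 0.0823 nats

JSD(P||Q) = 0.5 × 0.0823 + 0.5 × 0.0823 = 0.0823 nats

Unlike KL divergence, JSD is symmetric and bounded: 0 ≤ JSD ≤ log(2).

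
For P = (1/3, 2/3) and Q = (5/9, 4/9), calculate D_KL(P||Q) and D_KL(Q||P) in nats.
D_KL(P||Q) = 0.1000, D_KL(Q||P) = 0.1036

KL divergence is not symmetric: D_KL(P||Q) ≠ D_KL(Q||P) in general.

D_KL(P||Q) = 0.1000 nats
D_KL(Q||P) = 0.1036 nats

No, they are not equal!

This asymmetry is why KL divergence is not a true distance metric.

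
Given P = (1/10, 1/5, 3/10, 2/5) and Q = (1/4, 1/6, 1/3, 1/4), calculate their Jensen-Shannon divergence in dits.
0.0115 dits

Jensen-Shannon divergence is:
JSD(P||Q) = 0.5 × D_KL(P||M) + 0.5 × D_KL(Q||M)
where M = 0.5 × (P + Q) is the mixture distribution.

M = 0.5 × (1/10, 1/5, 3/10, 2/5) + 0.5 × (1/4, 1/6, 1/3, 1/4) = (7/40, 0.183333, 0.316667, 13/40)

D_KL(P||M) = 0.0123 dits
D_KL(Q||M) = 0.0108 dits

JSD(P||Q) = 0.5 × 0.0123 + 0.5 × 0.0108 = 0.0115 dits

Unlike KL divergence, JSD is symmetric and bounded: 0 ≤ JSD ≤ log(2).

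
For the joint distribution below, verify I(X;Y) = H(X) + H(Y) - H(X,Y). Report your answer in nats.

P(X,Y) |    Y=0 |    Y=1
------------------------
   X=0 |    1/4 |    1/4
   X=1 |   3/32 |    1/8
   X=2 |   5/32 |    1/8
I(X;Y) = 0.0040 nats

Mutual information has multiple equivalent forms:
- I(X;Y) = H(X) - H(X|Y)
- I(X;Y) = H(Y) - H(Y|X)
- I(X;Y) = H(X) + H(Y) - H(X,Y)

Computing all quantities:
H(X) = 1.0358, H(Y) = 0.6931, H(X,Y) = 1.7250
H(X|Y) = 1.0318, H(Y|X) = 0.6892

Verification:
H(X) - H(X|Y) = 1.0358 - 1.0318 = 0.0040
H(Y) - H(Y|X) = 0.6931 - 0.6892 = 0.0040
H(X) + H(Y) - H(X,Y) = 1.0358 + 0.6931 - 1.7250 = 0.0040

All forms give I(X;Y) = 0.0040 nats. ✓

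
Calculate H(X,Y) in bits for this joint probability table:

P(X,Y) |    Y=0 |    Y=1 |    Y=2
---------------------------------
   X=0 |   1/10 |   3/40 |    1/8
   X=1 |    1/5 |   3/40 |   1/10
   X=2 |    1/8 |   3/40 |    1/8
3.0946 bits

Joint entropy is H(X,Y) = -Σ_{x,y} p(x,y) log p(x,y).

Summing over all non-zero entries:
H(X,Y) = -[1/10·log_2(1/10) + 3/40·log_2(3/40) + 1/8·log_2(1/8) + 1/5·log_2(1/5) + 3/40·log_2(3/40) + 1/10·log_2(1/10) + 1/8·log_2(1/8) + 3/40·log_2(3/40) + 1/8·log_2(1/8)]
H(X,Y) = 3.0946 bits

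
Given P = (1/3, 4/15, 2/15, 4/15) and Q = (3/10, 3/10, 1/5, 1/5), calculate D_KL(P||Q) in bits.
0.0380 bits

KL divergence: D_KL(P||Q) = Σ p(x) log(p(x)/q(x))

Computing term by term:
  x=0: 1/3 × log_2[(1/3)/(3/10)] = 1/3 × 0.1520 = 0.0507
  x=1: 4/15 × log_2[(4/15)/(3/10)] = 4/15 × -0.1699 = -0.0453
  x=2: 2/15 × log_2[(2/15)/(1/5)] = 2/15 × -0.5850 = -0.0780
  x=3: 4/15 × log_2[(4/15)/(1/5)] = 4/15 × 0.4150 = 0.1107

D_KL(P||Q) = 0.0380 bits

Note: KL divergence is always non-negative and equals 0 iff P = Q.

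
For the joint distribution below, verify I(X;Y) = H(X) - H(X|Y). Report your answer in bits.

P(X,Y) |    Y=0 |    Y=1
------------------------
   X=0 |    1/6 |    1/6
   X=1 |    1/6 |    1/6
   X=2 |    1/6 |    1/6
I(X;Y) = 0.0000 bits

Mutual information has multiple equivalent forms:
- I(X;Y) = H(X) - H(X|Y)
- I(X;Y) = H(Y) - H(Y|X)
- I(X;Y) = H(X) + H(Y) - H(X,Y)

Computing all quantities:
H(X) = 1.5850, H(Y) = 1.0000, H(X,Y) = 2.5850
H(X|Y) = 1.5850, H(Y|X) = 1.0000

Verification:
H(X) - H(X|Y) = 1.5850 - 1.5850 = 0.0000
H(Y) - H(Y|X) = 1.0000 - 1.0000 = 0.0000
H(X) + H(Y) - H(X,Y) = 1.5850 + 1.0000 - 2.5850 = 0.0000

All forms give I(X;Y) = 0.0000 bits. ✓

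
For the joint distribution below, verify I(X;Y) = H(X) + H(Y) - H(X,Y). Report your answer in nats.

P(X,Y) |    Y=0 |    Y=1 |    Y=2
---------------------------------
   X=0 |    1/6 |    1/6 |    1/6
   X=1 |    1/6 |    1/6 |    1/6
I(X;Y) = 0.0000 nats

Mutual information has multiple equivalent forms:
- I(X;Y) = H(X) - H(X|Y)
- I(X;Y) = H(Y) - H(Y|X)
- I(X;Y) = H(X) + H(Y) - H(X,Y)

Computing all quantities:
H(X) = 0.6931, H(Y) = 1.0986, H(X,Y) = 1.7918
H(X|Y) = 0.6931, H(Y|X) = 1.0986

Verification:
H(X) - H(X|Y) = 0.6931 - 0.6931 = 0.0000
H(Y) - H(Y|X) = 1.0986 - 1.0986 = 0.0000
H(X) + H(Y) - H(X,Y) = 0.6931 + 1.0986 - 1.7918 = 0.0000

All forms give I(X;Y) = 0.0000 nats. ✓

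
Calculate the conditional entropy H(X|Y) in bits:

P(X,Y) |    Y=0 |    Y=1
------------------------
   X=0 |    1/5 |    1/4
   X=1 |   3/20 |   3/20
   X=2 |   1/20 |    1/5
1.4950 bits

Using the chain rule: H(X|Y) = H(X,Y) - H(Y)

First, compute H(X,Y) = 2.4660 bits

Marginal P(Y) = (2/5, 3/5)
H(Y) = 0.9710 bits

H(X|Y) = H(X,Y) - H(Y) = 2.4660 - 0.9710 = 1.4950 bits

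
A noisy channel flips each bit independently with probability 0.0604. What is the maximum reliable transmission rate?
0.6710 bits

For a binary symmetric channel (BSC) with error probability p:
Capacity C = 1 - H(p) bits per symbol

where H(p) = -p log₂(p) - (1-p) log₂(1-p) is the binary entropy function.

H(0.0604) = 0.3290 bits
C = 1 - 0.3290 = 0.6710 bits per symbol

This means we can reliably transmit up to 0.6710 bits of information per channel use.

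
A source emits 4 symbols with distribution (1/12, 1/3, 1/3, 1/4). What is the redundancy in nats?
0.1002 nats

Redundancy measures how far a source is from maximum entropy:
R = H_max - H(X)

Maximum entropy for 4 symbols: H_max = log_e(4) = 1.3863 nats
Actual entropy: H(X) = 1.2861 nats
Redundancy: R = 1.3863 - 1.2861 = 0.1002 nats

This redundancy represents potential for compression: the source could be compressed by 0.1002 nats per symbol.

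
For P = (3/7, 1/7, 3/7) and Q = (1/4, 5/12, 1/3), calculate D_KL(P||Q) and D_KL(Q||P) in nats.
D_KL(P||Q) = 0.1858, D_KL(Q||P) = 0.2275

KL divergence is not symmetric: D_KL(P||Q) ≠ D_KL(Q||P) in general.

D_KL(P||Q) = 0.1858 nats
D_KL(Q||P) = 0.2275 nats

No, they are not equal!

This asymmetry is why KL divergence is not a true distance metric.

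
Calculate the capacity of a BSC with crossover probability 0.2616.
0.1708 bits

For a binary symmetric channel (BSC) with error probability p:
Capacity C = 1 - H(p) bits per symbol

where H(p) = -p log₂(p) - (1-p) log₂(1-p) is the binary entropy function.

H(0.2616) = 0.8292 bits
C = 1 - 0.8292 = 0.1708 bits per symbol

This means we can reliably transmit up to 0.1708 bits of information per channel use.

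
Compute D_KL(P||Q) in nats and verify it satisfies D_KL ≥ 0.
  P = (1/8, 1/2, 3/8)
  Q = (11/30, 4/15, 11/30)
0.1882 nats

KL divergence satisfies the Gibbs inequality: D_KL(P||Q) ≥ 0 for all distributions P, Q.

D_KL(P||Q) = Σ p(x) log(p(x)/q(x))
Term by term:
  x=0: 1/8 × log_e[(1/8)/(11/30)] = -0.1345
  x=1: 1/2 × log_e[(1/2)/(4/15)] = 0.3143
  x=2: 3/8 × log_e[(3/8)/(11/30)] = 0.0084
D_KL(P||Q) = 0.1882 nats

D_KL(P||Q) = 0.1882 ≥ 0 ✓

This non-negativity is a fundamental property: relative entropy cannot be negative because it measures how different Q is from P.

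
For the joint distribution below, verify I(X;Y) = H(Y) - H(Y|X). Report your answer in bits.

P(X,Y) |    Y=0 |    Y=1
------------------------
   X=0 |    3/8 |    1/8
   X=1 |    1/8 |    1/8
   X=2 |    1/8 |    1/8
I(X;Y) = 0.0488 bits

Mutual information has multiple equivalent forms:
- I(X;Y) = H(X) - H(X|Y)
- I(X;Y) = H(Y) - H(Y|X)
- I(X;Y) = H(X) + H(Y) - H(X,Y)

Computing all quantities:
H(X) = 1.5000, H(Y) = 0.9544, H(X,Y) = 2.4056
H(X|Y) = 1.4512, H(Y|X) = 0.9056

Verification:
H(X) - H(X|Y) = 1.5000 - 1.4512 = 0.0488
H(Y) - H(Y|X) = 0.9544 - 0.9056 = 0.0488
H(X) + H(Y) - H(X,Y) = 1.5000 + 0.9544 - 2.4056 = 0.0488

All forms give I(X;Y) = 0.0488 bits. ✓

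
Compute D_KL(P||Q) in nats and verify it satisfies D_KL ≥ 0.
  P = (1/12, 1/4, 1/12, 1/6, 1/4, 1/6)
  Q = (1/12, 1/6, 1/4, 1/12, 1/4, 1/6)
0.1253 nats

KL divergence satisfies the Gibbs inequality: D_KL(P||Q) ≥ 0 for all distributions P, Q.

D_KL(P||Q) = Σ p(x) log(p(x)/q(x))
Term by term:
  x=0: 1/12 × log_e[(1/12)/(1/12)] = 0.0000
  x=1: 1/4 × log_e[(1/4)/(1/6)] = 0.1014
  x=2: 1/12 × log_e[(1/12)/(1/4)] = -0.0916
  x=3: 1/6 × log_e[(1/6)/(1/12)] = 0.1155
  x=4: 1/4 × log_e[(1/4)/(1/4)] = 0.0000
  x=5: 1/6 × log_e[(1/6)/(1/6)] = 0.0000
D_KL(P||Q) = 0.1253 nats

D_KL(P||Q) = 0.1253 ≥ 0 ✓

This non-negativity is a fundamental property: relative entropy cannot be negative because it measures how different Q is from P.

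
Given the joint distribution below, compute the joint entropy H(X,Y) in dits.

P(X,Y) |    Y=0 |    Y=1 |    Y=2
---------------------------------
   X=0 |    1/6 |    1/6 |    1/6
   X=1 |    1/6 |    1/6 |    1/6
0.7782 dits

Joint entropy is H(X,Y) = -Σ_{x,y} p(x,y) log p(x,y).

Summing over all non-zero entries:
H(X,Y) = -[1/6·log_10(1/6) + 1/6·log_10(1/6) + 1/6·log_10(1/6) + 1/6·log_10(1/6) + 1/6·log_10(1/6) + 1/6·log_10(1/6)]
H(X,Y) = 0.7782 dits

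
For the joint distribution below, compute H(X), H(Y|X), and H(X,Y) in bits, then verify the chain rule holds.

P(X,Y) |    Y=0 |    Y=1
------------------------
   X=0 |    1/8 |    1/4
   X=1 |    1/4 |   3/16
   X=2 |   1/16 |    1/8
H(X,Y) = 2.4528, H(X) = 1.5052, H(Y|X) = 0.9476 (all in bits)

Chain rule: H(X,Y) = H(X) + H(Y|X)

Left side — joint entropy directly:
H(X,Y) = -Σ p(x,y) log p(x,y) = 2.4528 bits

Right side — compute H(Y|X) from the conditional distributions:
P(X) = (3/8, 7/16, 3/16), so H(X) = 1.5052 bits
H(Y|X) = Σ_x P(X=x) · H(Y|X=x):
  P(Y|X=0) = (1/3, 2/3), H(Y|X=0) = 0.9183, weight P(X=0) = 3/8
  P(Y|X=1) = (4/7, 3/7), H(Y|X=1) = 0.9852, weight P(X=1) = 7/16
  P(Y|X=2) = (1/3, 2/3), H(Y|X=2) = 0.9183, weight P(X=2) = 3/16
H(Y|X) = 0.9476 bits

H(X) + H(Y|X) = 1.5052 + 0.9476 = 2.4528 bits

Both sides equal 2.4528 bits. ✓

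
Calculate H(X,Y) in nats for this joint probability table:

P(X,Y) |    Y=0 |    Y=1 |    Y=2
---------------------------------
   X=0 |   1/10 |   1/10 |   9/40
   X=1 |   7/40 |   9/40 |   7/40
1.7418 nats

Joint entropy is H(X,Y) = -Σ_{x,y} p(x,y) log p(x,y).

Summing over all non-zero entries:
H(X,Y) = -[1/10·log_e(1/10) + 1/10·log_e(1/10) + 9/40·log_e(9/40) + 7/40·log_e(7/40) + 9/40·log_e(9/40) + 7/40·log_e(7/40)]
H(X,Y) = 1.7418 nats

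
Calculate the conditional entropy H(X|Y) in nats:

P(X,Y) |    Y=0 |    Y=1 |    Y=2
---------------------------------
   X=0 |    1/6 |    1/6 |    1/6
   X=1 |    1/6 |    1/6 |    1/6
0.6931 nats

Using the chain rule: H(X|Y) = H(X,Y) - H(Y)

First, compute H(X,Y) = 1.7918 nats

Marginal P(Y) = (1/3, 1/3, 1/3)
H(Y) = 1.0986 nats

H(X|Y) = H(X,Y) - H(Y) = 1.7918 - 1.0986 = 0.6931 nats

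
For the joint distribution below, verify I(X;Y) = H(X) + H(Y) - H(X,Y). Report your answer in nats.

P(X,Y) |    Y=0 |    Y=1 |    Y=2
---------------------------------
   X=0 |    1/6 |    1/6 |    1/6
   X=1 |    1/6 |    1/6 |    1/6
I(X;Y) = 0.0000 nats

Mutual information has multiple equivalent forms:
- I(X;Y) = H(X) - H(X|Y)
- I(X;Y) = H(Y) - H(Y|X)
- I(X;Y) = H(X) + H(Y) - H(X,Y)

Computing all quantities:
H(X) = 0.6931, H(Y) = 1.0986, H(X,Y) = 1.7918
H(X|Y) = 0.6931, H(Y|X) = 1.0986

Verification:
H(X) - H(X|Y) = 0.6931 - 0.6931 = 0.0000
H(Y) - H(Y|X) = 1.0986 - 1.0986 = 0.0000
H(X) + H(Y) - H(X,Y) = 0.6931 + 1.0986 - 1.7918 = 0.0000

All forms give I(X;Y) = 0.0000 nats. ✓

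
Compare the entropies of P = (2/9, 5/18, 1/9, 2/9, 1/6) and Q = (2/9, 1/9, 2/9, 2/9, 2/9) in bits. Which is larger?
Q

Computing entropies in bits:
H(P) = 2.2608
H(Q) = 2.2810

Distribution Q has higher entropy.

Intuition: The distribution closer to uniform (more spread out) has higher entropy.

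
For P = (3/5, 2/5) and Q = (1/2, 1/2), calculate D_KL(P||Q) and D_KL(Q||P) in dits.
D_KL(P||Q) = 0.0087, D_KL(Q||P) = 0.0089

KL divergence is not symmetric: D_KL(P||Q) ≠ D_KL(Q||P) in general.

D_KL(P||Q) = 0.0087 dits
D_KL(Q||P) = 0.0089 dits

No, they are not equal!

This asymmetry is why KL divergence is not a true distance metric.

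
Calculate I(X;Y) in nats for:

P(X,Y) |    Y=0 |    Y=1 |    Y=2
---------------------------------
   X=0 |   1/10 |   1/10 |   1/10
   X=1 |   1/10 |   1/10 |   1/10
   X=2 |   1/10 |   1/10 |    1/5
0.0138 nats

Mutual information: I(X;Y) = H(X) + H(Y) - H(X,Y)

Marginals:
P(X) = (3/10, 3/10, 2/5), H(X) = 1.0889 nats
P(Y) = (3/10, 3/10, 2/5), H(Y) = 1.0889 nats

Joint entropy: H(X,Y) = 2.1640 nats

I(X;Y) = 1.0889 + 1.0889 - 2.1640 = 0.0138 nats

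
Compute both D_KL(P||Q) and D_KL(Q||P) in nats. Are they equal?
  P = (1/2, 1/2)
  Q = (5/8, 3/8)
D_KL(P||Q) = 0.0323, D_KL(Q||P) = 0.0316

KL divergence is not symmetric: D_KL(P||Q) ≠ D_KL(Q||P) in general.

D_KL(P||Q) = 0.0323 nats
D_KL(Q||P) = 0.0316 nats

No, they are not equal!

This asymmetry is why KL divergence is not a true distance metric.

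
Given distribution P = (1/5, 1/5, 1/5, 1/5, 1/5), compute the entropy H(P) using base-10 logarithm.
0.6990 dits

Shannon entropy is H(X) = -Σ p(x) log p(x).

For P = (1/5, 1/5, 1/5, 1/5, 1/5):
H = -1/5 × log_10(1/5) -1/5 × log_10(1/5) -1/5 × log_10(1/5) -1/5 × log_10(1/5) -1/5 × log_10(1/5)
H = 0.6990 dits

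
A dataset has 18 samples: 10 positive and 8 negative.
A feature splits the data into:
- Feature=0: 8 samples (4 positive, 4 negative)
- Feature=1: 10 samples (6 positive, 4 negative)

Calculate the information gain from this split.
0.0072 bits

Information Gain = H(Y) - H(Y|Feature)

Before split:
P(positive) = 10/18 = 0.5556
H(Y) = 0.9911 bits

After split:
Feature=0: H = 1.0000 bits (weight = 8/18)
Feature=1: H = 0.9710 bits (weight = 10/18)
H(Y|Feature) = (8/18)×1.0000 + (10/18)×0.9710 = 0.9839 bits

Information Gain = 0.9911 - 0.9839 = 0.0072 bits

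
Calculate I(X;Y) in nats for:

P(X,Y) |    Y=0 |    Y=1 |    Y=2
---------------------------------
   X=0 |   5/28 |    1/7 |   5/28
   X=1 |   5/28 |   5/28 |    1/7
0.0040 nats

Mutual information: I(X;Y) = H(X) + H(Y) - H(X,Y)

Marginals:
P(X) = (1/2, 1/2), H(X) = 0.6931 nats
P(Y) = (5/14, 9/28, 9/28), H(Y) = 1.0974 nats

Joint entropy: H(X,Y) = 1.7865 nats

I(X;Y) = 0.6931 + 1.0974 - 1.7865 = 0.0040 nats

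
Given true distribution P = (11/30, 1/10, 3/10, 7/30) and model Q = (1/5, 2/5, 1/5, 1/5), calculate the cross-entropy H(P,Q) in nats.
1.5401 nats

Cross-entropy: H(P,Q) = -Σ p(x) log q(x)

Alternatively: H(P,Q) = H(P) + D_KL(P||Q)
H(P) = 1.2989 nats
D_KL(P||Q) = 0.2412 nats

H(P,Q) = 1.2989 + 0.2412 = 1.5401 nats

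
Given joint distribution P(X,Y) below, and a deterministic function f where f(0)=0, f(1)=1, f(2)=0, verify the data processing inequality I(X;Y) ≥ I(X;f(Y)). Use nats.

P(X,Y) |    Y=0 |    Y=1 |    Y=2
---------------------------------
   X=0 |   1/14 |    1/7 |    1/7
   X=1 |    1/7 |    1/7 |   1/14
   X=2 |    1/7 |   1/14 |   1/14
I(X;Y) = 0.0428, I(X;f(Y)) = 0.0104, inequality holds: 0.0428 ≥ 0.0104

Data Processing Inequality: For any Markov chain X → Y → Z, we have I(X;Y) ≥ I(X;Z).

Here Z = f(Y) is a deterministic function of Y, forming X → Y → Z.

Original I(X;Y) = 0.0428 nats

After applying f:
P(X,Z) where Z=f(Y):
- P(X,Z=0) = P(X,Y=0) + P(X,Y=2)
- P(X,Z=1) = P(X,Y=1)

I(X;Z) = I(X;f(Y)) = 0.0104 nats

Verification: 0.0428 ≥ 0.0104 ✓

Information cannot be created by processing; the function f can only lose information about X.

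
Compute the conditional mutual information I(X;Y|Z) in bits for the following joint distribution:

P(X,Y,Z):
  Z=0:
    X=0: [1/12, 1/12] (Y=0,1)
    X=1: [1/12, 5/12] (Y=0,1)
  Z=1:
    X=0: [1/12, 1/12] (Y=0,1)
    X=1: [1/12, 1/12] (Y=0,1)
0.0492 bits

Conditional mutual information: I(X;Y|Z) = H(X|Z) + H(Y|Z) - H(X,Y|Z)

H(Z) = 0.9183
H(X,Z) = 1.7925 → H(X|Z) = 0.8742
H(Y,Z) = 1.7925 → H(Y|Z) = 0.8742
H(X,Y,Z) = 2.6175 → H(X,Y|Z) = 1.6992

I(X;Y|Z) = 0.8742 + 0.8742 - 1.6992 = 0.0492 bits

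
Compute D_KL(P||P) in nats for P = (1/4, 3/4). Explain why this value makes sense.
0.0000 nats

KL divergence satisfies the Gibbs inequality: D_KL(P||Q) ≥ 0 for all distributions P, Q.

D_KL(P||Q) = Σ p(x) log(p(x)/q(x))
Each term is p(x) × log_e(p(x)/p(x)) = p(x) × log_e(1) = 0, so the sum is 0.
D_KL(P||Q) = 0.0000 nats

When P = Q, the KL divergence is exactly 0, as there is no 'divergence' between identical distributions.

This non-negativity is a fundamental property: relative entropy cannot be negative because it measures how different Q is from P.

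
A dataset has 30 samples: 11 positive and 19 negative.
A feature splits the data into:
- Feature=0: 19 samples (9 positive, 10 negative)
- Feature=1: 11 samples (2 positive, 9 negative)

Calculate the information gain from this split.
0.0652 bits

Information Gain = H(Y) - H(Y|Feature)

Before split:
P(positive) = 11/30 = 0.3667
H(Y) = 0.9481 bits

After split:
Feature=0: H = 0.9980 bits (weight = 19/30)
Feature=1: H = 0.6840 bits (weight = 11/30)
H(Y|Feature) = (19/30)×0.9980 + (11/30)×0.6840 = 0.8829 bits

Information Gain = 0.9481 - 0.8829 = 0.0652 bits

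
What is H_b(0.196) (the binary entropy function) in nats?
0.4948 nats

The binary entropy function is:
H(p) = -p log(p) - (1-p) log(1-p)

H(0.196) = -0.196 × log_e(0.196) - 0.804 × log_e(0.804)
H(0.196) = 0.4948 nats

Note: Binary entropy is maximized at p=0.5 (H=1 bit) and minimized at p=0 or p=1 (H=0).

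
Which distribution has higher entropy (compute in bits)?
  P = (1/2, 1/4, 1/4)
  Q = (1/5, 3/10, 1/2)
P

Computing entropies in bits:
H(P) = 1.5000
H(Q) = 1.4855

Distribution P has higher entropy.

Intuition: The distribution closer to uniform (more spread out) has higher entropy.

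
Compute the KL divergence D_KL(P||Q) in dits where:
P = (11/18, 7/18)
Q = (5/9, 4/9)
0.0027 dits

KL divergence: D_KL(P||Q) = Σ p(x) log(p(x)/q(x))

Computing term by term:
  x=0: 11/18 × log_10[(11/18)/(5/9)] = 11/18 × 0.0414 = 0.0253
  x=1: 7/18 × log_10[(7/18)/(4/9)] = 7/18 × -0.0580 = -0.0226

D_KL(P||Q) = 0.0027 dits

Note: KL divergence is always non-negative and equals 0 iff P = Q.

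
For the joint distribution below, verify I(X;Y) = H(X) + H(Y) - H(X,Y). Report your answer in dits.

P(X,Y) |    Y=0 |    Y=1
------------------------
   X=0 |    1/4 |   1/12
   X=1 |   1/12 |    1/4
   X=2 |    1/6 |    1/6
I(X;Y) = 0.0379 dits

Mutual information has multiple equivalent forms:
- I(X;Y) = H(X) - H(X|Y)
- I(X;Y) = H(Y) - H(Y|X)
- I(X;Y) = H(X) + H(Y) - H(X,Y)

Computing all quantities:
H(X) = 0.4771, H(Y) = 0.3010, H(X,Y) = 0.7403
H(X|Y) = 0.4392, H(Y|X) = 0.2632

Verification:
H(X) - H(X|Y) = 0.4771 - 0.4392 = 0.0379
H(Y) - H(Y|X) = 0.3010 - 0.2632 = 0.0379
H(X) + H(Y) - H(X,Y) = 0.4771 + 0.3010 - 0.7403 = 0.0379

All forms give I(X;Y) = 0.0379 dits. ✓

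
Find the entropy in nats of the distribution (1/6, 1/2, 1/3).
1.0114 nats

Shannon entropy is H(X) = -Σ p(x) log p(x).

For P = (1/6, 1/2, 1/3):
H = -1/6 × log_e(1/6) -1/2 × log_e(1/2) -1/3 × log_e(1/3)
H = 1.0114 nats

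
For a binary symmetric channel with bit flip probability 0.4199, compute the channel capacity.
0.0186 bits

For a binary symmetric channel (BSC) with error probability p:
Capacity C = 1 - H(p) bits per symbol

where H(p) = -p log₂(p) - (1-p) log₂(1-p) is the binary entropy function.

H(0.4199) = 0.9814 bits
C = 1 - 0.9814 = 0.0186 bits per symbol

This means we can reliably transmit up to 0.0186 bits of information per channel use.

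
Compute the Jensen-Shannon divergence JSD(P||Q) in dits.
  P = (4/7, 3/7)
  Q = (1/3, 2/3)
0.0125 dits

Jensen-Shannon divergence is:
JSD(P||Q) = 0.5 × D_KL(P||M) + 0.5 × D_KL(Q||M)
where M = 0.5 × (P + Q) is the mixture distribution.

M = 0.5 × (4/7, 3/7) + 0.5 × (1/3, 2/3) = (0.452381, 0.547619)

D_KL(P||M) = 0.0124 dits
D_KL(Q||M) = 0.0127 dits

JSD(P||Q) = 0.5 × 0.0124 + 0.5 × 0.0127 = 0.0125 dits

Unlike KL divergence, JSD is symmetric and bounded: 0 ≤ JSD ≤ log(2).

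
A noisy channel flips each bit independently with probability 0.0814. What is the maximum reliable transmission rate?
0.5929 bits

For a binary symmetric channel (BSC) with error probability p:
Capacity C = 1 - H(p) bits per symbol

where H(p) = -p log₂(p) - (1-p) log₂(1-p) is the binary entropy function.

H(0.0814) = 0.4071 bits
C = 1 - 0.4071 = 0.5929 bits per symbol

This means we can reliably transmit up to 0.5929 bits of information per channel use.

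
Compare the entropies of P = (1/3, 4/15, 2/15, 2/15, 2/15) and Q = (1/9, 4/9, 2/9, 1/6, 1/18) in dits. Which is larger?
P

Computing entropies in dits:
H(P) = 0.6621
H(Q) = 0.6071

Distribution P has higher entropy.

Intuition: The distribution closer to uniform (more spread out) has higher entropy.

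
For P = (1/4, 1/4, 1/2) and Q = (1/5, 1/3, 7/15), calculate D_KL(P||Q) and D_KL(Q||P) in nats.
D_KL(P||Q) = 0.0184, D_KL(Q||P) = 0.0191

KL divergence is not symmetric: D_KL(P||Q) ≠ D_KL(Q||P) in general.

D_KL(P||Q) = 0.0184 nats
D_KL(Q||P) = 0.0191 nats

No, they are not equal!

This asymmetry is why KL divergence is not a true distance metric.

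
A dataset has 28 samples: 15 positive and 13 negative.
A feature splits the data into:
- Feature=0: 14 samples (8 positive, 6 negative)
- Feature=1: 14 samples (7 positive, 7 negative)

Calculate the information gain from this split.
0.0037 bits

Information Gain = H(Y) - H(Y|Feature)

Before split:
P(positive) = 15/28 = 0.5357
H(Y) = 0.9963 bits

After split:
Feature=0: H = 0.9852 bits (weight = 14/28)
Feature=1: H = 1.0000 bits (weight = 14/28)
H(Y|Feature) = (14/28)×0.9852 + (14/28)×1.0000 = 0.9926 bits

Information Gain = 0.9963 - 0.9926 = 0.0037 bits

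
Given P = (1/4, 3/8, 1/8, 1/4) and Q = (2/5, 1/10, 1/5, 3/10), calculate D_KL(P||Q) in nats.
0.2738 nats

KL divergence: D_KL(P||Q) = Σ p(x) log(p(x)/q(x))

Computing term by term:
  x=0: 1/4 × log_e[(1/4)/(2/5)] = 1/4 × -0.4700 = -0.1175
  x=1: 3/8 × log_e[(3/8)/(1/10)] = 3/8 × 1.3218 = 0.4957
  x=2: 1/8 × log_e[(1/8)/(1/5)] = 1/8 × -0.4700 = -0.0588
  x=3: 1/4 × log_e[(1/4)/(3/10)] = 1/4 × -0.1823 = -0.0456

D_KL(P||Q) = 0.2738 nats

Note: KL divergence is always non-negative and equals 0 iff P = Q.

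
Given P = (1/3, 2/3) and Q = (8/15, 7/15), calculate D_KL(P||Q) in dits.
0.0352 dits

KL divergence: D_KL(P||Q) = Σ p(x) log(p(x)/q(x))

Computing term by term:
  x=0: 1/3 × log_10[(1/3)/(8/15)] = 1/3 × -0.2041 = -0.0680
  x=1: 2/3 × log_10[(2/3)/(7/15)] = 2/3 × 0.1549 = 0.1033

D_KL(P||Q) = 0.0352 dits

Note: KL divergence is always non-negative and equals 0 iff P = Q.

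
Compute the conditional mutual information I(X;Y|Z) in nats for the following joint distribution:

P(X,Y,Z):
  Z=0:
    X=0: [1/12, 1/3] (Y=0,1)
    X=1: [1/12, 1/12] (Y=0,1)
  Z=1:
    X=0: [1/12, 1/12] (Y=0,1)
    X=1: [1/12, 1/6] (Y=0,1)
0.0307 nats

Conditional mutual information: I(X;Y|Z) = H(X|Z) + H(Y|Z) - H(X,Y|Z)

H(Z) = 0.6792
H(X,Z) = 1.3086 → H(X|Z) = 0.6294
H(Y,Z) = 1.3086 → H(Y|Z) = 0.6294
H(X,Y,Z) = 1.9073 → H(X,Y|Z) = 1.2281

I(X;Y|Z) = 0.6294 + 0.6294 - 1.2281 = 0.0307 nats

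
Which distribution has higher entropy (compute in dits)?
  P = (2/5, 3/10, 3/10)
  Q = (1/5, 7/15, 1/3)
P

Computing entropies in dits:
H(P) = 0.4729
H(Q) = 0.4533

Distribution P has higher entropy.

Intuition: The distribution closer to uniform (more spread out) has higher entropy.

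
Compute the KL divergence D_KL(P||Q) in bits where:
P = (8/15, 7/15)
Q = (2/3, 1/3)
0.0548 bits

KL divergence: D_KL(P||Q) = Σ p(x) log(p(x)/q(x))

Computing term by term:
  x=0: 8/15 × log_2[(8/15)/(2/3)] = 8/15 × -0.3219 = -0.1717
  x=1: 7/15 × log_2[(7/15)/(1/3)] = 7/15 × 0.4854 = 0.2265

D_KL(P||Q) = 0.0548 bits

Note: KL divergence is always non-negative and equals 0 iff P = Q.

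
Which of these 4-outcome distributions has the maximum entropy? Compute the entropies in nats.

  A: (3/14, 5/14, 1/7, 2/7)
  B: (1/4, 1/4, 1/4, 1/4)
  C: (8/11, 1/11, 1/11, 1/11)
B

For a discrete distribution over n outcomes, entropy is maximized by the uniform distribution.

Computing entropies:
H(A) = 1.3337 nats
H(B) = 1.3863 nats
H(C) = 0.8856 nats

The uniform distribution (where all probabilities equal 1/4) achieves the maximum entropy of log_e(4) = 1.3863 nats.

Distribution B has the highest entropy.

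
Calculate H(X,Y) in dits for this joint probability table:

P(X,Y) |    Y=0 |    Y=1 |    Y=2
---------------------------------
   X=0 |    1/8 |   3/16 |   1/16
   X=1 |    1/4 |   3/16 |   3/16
0.7476 dits

Joint entropy is H(X,Y) = -Σ_{x,y} p(x,y) log p(x,y).

Summing over all non-zero entries:
H(X,Y) = -[1/8·log_10(1/8) + 3/16·log_10(3/16) + 1/16·log_10(1/16) + 1/4·log_10(1/4) + 3/16·log_10(3/16) + 3/16·log_10(3/16)]
H(X,Y) = 0.7476 dits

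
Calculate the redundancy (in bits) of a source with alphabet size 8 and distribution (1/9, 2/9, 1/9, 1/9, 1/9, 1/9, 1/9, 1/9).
0.0523 bits

Redundancy measures how far a source is from maximum entropy:
R = H_max - H(X)

Maximum entropy for 8 symbols: H_max = log_2(8) = 3.0000 bits
Actual entropy: H(X) = 2.9477 bits
Redundancy: R = 3.0000 - 2.9477 = 0.0523 bits

This redundancy represents potential for compression: the source could be compressed by 0.0523 bits per symbol.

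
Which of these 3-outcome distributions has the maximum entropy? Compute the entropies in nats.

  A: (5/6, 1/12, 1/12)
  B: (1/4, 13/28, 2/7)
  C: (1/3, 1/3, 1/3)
C

For a discrete distribution over n outcomes, entropy is maximized by the uniform distribution.

Computing entropies:
H(A) = 0.5661 nats
H(B) = 1.0607 nats
H(C) = 1.0986 nats

The uniform distribution (where all probabilities equal 1/3) achieves the maximum entropy of log_e(3) = 1.0986 nats.

Distribution C has the highest entropy.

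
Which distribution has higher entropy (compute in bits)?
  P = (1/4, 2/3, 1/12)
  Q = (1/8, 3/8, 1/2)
Q

Computing entropies in bits:
H(P) = 1.1887
H(Q) = 1.4056

Distribution Q has higher entropy.

Intuition: The distribution closer to uniform (more spread out) has higher entropy.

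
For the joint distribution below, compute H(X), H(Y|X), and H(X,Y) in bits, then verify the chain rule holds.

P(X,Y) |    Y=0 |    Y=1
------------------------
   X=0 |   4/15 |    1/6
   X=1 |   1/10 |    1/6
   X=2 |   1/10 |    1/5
H(X,Y) = 2.4989, H(X) = 1.5524, H(Y|X) = 0.9465 (all in bits)

Chain rule: H(X,Y) = H(X) + H(Y|X)

Left side — joint entropy directly:
H(X,Y) = -Σ p(x,y) log p(x,y) = 2.4989 bits

Right side — compute H(Y|X) from the conditional distributions:
P(X) = (13/30, 4/15, 3/10), so H(X) = 1.5524 bits
H(Y|X) = Σ_x P(X=x) · H(Y|X=x):
  P(Y|X=0) = (8/13, 5/13), H(Y|X=0) = 0.9612, weight P(X=0) = 13/30
  P(Y|X=1) = (3/8, 5/8), H(Y|X=1) = 0.9544, weight P(X=1) = 4/15
  P(Y|X=2) = (1/3, 2/3), H(Y|X=2) = 0.9183, weight P(X=2) = 3/10
H(Y|X) = 0.9465 bits

H(X) + H(Y|X) = 1.5524 + 0.9465 = 2.4989 bits

Both sides equal 2.4989 bits. ✓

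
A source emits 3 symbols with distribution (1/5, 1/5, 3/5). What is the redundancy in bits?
0.2140 bits

Redundancy measures how far a source is from maximum entropy:
R = H_max - H(X)

Maximum entropy for 3 symbols: H_max = log_2(3) = 1.5850 bits
Actual entropy: H(X) = 1.3710 bits
Redundancy: R = 1.5850 - 1.3710 = 0.2140 bits

This redundancy represents potential for compression: the source could be compressed by 0.2140 bits per symbol.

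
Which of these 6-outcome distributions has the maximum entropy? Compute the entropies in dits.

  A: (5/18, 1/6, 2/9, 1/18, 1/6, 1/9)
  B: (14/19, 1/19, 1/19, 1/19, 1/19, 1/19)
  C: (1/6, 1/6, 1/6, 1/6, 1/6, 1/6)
C

For a discrete distribution over n outcomes, entropy is maximized by the uniform distribution.

Computing entropies:
H(A) = 0.7348 dits
H(B) = 0.4342 dits
H(C) = 0.7782 dits

The uniform distribution (where all probabilities equal 1/6) achieves the maximum entropy of log_10(6) = 0.7782 dits.

Distribution C has the highest entropy.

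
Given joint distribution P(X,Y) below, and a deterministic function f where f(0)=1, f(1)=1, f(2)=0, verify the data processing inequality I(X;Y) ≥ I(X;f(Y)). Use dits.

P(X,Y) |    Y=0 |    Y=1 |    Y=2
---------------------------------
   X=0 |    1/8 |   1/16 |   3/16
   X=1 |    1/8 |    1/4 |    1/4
I(X;Y) = 0.0144, I(X;f(Y)) = 0.0021, inequality holds: 0.0144 ≥ 0.0021

Data Processing Inequality: For any Markov chain X → Y → Z, we have I(X;Y) ≥ I(X;Z).

Here Z = f(Y) is a deterministic function of Y, forming X → Y → Z.

Original I(X;Y) = 0.0144 dits

After applying f:
P(X,Z) where Z=f(Y):
- P(X,Z=0) = P(X,Y=2)
- P(X,Z=1) = P(X,Y=0) + P(X,Y=1)

I(X;Z) = I(X;f(Y)) = 0.0021 dits

Verification: 0.0144 ≥ 0.0021 ✓

Information cannot be created by processing; the function f can only lose information about X.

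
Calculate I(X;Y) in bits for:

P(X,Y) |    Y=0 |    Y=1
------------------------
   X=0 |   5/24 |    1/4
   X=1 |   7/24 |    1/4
0.0051 bits

Mutual information: I(X;Y) = H(X) + H(Y) - H(X,Y)

Marginals:
P(X) = (11/24, 13/24), H(X) = 0.9950 bits
P(Y) = (1/2, 1/2), H(Y) = 1.0000 bits

Joint entropy: H(X,Y) = 1.9899 bits

I(X;Y) = 0.9950 + 1.0000 - 1.9899 = 0.0051 bits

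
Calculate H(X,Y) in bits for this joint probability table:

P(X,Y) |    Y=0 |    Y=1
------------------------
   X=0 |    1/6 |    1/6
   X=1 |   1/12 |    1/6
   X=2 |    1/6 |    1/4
2.5221 bits

Joint entropy is H(X,Y) = -Σ_{x,y} p(x,y) log p(x,y).

Summing over all non-zero entries:
H(X,Y) = -[1/6·log_2(1/6) + 1/6·log_2(1/6) + 1/12·log_2(1/12) + 1/6·log_2(1/6) + 1/6·log_2(1/6) + 1/4·log_2(1/4)]
H(X,Y) = 2.5221 bits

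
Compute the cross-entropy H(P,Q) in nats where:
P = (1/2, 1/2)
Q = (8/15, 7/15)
0.6954 nats

Cross-entropy: H(P,Q) = -Σ p(x) log q(x)

Alternatively: H(P,Q) = H(P) + D_KL(P||Q)
H(P) = 0.6931 nats
D_KL(P||Q) = 0.0022 nats

H(P,Q) = 0.6931 + 0.0022 = 0.6954 nats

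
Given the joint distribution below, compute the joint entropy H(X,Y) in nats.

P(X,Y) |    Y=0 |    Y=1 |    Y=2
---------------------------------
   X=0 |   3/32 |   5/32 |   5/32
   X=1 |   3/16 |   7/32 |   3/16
1.7622 nats

Joint entropy is H(X,Y) = -Σ_{x,y} p(x,y) log p(x,y).

Summing over all non-zero entries:
H(X,Y) = -[3/32·log_e(3/32) + 5/32·log_e(5/32) + 5/32·log_e(5/32) + 3/16·log_e(3/16) + 7/32·log_e(7/32) + 3/16·log_e(3/16)]
H(X,Y) = 1.7622 nats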